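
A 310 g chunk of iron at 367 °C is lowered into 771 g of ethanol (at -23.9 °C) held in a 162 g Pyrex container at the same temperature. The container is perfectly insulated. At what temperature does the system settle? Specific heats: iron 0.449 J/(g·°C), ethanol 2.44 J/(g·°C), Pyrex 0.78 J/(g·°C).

Taking heat into each body as positive, Σ m c ΔT = 0:
310*0.449*(T − 367) + 771*2.44*(T − (-23.9)) + 162*0.78*(T − (-23.9)) = 0
(139.19 + 1881.2 + 126.36) T = 139.19*367 + 1881.2*(-23.9) + 126.36*(-23.9)
T = 3101.1/2146.8 ≈ 1.44 °C

T_f ≈ 1.4 °C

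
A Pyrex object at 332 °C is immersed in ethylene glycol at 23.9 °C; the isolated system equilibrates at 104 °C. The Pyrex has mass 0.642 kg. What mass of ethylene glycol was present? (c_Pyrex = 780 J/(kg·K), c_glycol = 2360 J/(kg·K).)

Let T be the final temperature. ΣQ_i = 0:
0.642×780×(104 − 332) + m×2360×(104 − 23.9) = 0
189036 m = 114173
m = 114173/189036 ≈ 0.604 kg

m ≈ 0.604 kg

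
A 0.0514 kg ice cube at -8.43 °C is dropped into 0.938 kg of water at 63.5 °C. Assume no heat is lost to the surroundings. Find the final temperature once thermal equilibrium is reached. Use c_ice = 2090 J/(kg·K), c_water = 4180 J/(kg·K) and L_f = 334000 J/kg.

T_f ≈ 55.8 °C

Setting the total heat transfer to zero:
ice -8.43→0 °C: 0.0514·2090·8.43 = 905.6; fusion: m_ice L_f = 0.0514·334000 = 17168; meltwater 0→T: 0.0514·4180·T = 214.85 T; water cools: 0.938·4180·(T − 63.5) = 3920.8(T − 63.5)
4135.7 T = 248973 − 18073 = 230900
T ≈ 55.83 °C. Since T > 0 °C, the all-ice-melts assumption holds.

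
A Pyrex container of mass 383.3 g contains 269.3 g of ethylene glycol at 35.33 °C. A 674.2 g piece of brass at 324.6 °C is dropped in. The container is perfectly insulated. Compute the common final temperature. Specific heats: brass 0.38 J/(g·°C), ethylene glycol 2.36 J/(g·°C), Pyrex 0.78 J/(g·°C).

T_f ≈ 97.6 °C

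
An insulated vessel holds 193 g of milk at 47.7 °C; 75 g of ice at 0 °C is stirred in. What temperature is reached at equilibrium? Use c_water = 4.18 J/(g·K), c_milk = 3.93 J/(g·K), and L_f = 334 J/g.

Energy balance with sensible and latent terms:
latent heat to melt: 75×334 = 25050; warm the meltwater: 313.5 T; milk: 758.49(T − 47.7)
1072 T = 36180 − 25050 = 11130
T ≈ 10.38 °C — above 0 °C, consistent with complete melting.

T_f ≈ 10.4 °C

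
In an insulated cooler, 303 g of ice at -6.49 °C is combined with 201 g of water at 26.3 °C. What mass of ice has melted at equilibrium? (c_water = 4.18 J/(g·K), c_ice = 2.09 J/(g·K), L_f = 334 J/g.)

Heat available from the water dropping to 0 °C: 201×4.18×26.3 = 22097 J.
Warming the ice to 0 °C takes 303×2.09×6.49 = 4109.9 J, leaving 17987 J for melting.
Melting all 303 g of ice would need 303×334 = 101202 J.
That's not enough to melt it all — equilibrium is at 0 °C with ice remaining.
Mass melted = 17987/334 ≈ 53.85 g.

m_melted ≈ 53.9 g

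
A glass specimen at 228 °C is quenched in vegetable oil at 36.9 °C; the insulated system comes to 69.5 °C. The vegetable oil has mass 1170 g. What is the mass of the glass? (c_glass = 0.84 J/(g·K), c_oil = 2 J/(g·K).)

Net heat exchanged in the isolated system is zero:
m·0.84·(69.5 − 228) + 1170·2·(69.5 − 36.9) = 0
-133.14 m = -76284
m = -76284/-133.14 ≈ 573 g

m ≈ 573 g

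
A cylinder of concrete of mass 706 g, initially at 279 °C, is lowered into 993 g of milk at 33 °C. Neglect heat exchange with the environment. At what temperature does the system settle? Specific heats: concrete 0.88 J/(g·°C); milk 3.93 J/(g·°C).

T_f ≈ 66.8 °C

Let T be the final temperature. ΣQ_i = 0:
706×0.88×(T − 279) + 993×3.93×(T − 33) = 0
621.28(T − 279) + 3902.5(T − 33) = 0
(621.28 + 3902.5) T = 621.28×279 + 3902.5×33
T ≈ 66.78 °C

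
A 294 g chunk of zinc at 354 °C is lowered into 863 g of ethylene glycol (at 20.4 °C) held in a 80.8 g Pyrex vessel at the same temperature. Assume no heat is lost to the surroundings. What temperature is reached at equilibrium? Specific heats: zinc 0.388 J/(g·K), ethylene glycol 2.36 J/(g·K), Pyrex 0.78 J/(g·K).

T_f ≈ 37.6 °C

Setting the total heat transfer to zero:
294·0.388·(T − 354) + 863·2.36·(T − 20.4) + 80.8·0.78·(T − 20.4) = 0
114.07(T − 354) + 2036.7(T − 20.4) + 63.02(T − 20.4) = 0
(114.07 + 2036.7 + 63.02) T = 114.07·354 + 2036.7·20.4 + 63.02·20.4
T = 83215 / 2213.8 = 37.6 °C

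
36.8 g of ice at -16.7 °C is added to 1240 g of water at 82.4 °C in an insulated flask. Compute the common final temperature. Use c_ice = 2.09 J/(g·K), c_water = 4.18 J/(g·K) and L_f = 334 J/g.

Net heat exchanged in the isolated system is zero:
ice -16.7→0 °C: 36.8·2.09·16.7 = 1284.4; latent heat to melt: 36.8·334 = 12291; meltwater 0→T: 36.8·4.18·T = 153.82 T; water: 5183.2(T − 82.4)
5337 T = 427096 − 13576 = 413520
T ≈ 77.48 °C — above 0 °C, consistent with complete melting.

T_f ≈ 77.5 °C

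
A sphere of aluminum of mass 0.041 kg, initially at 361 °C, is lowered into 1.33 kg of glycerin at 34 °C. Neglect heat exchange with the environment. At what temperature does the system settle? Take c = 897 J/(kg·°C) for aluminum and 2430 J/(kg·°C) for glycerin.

Net heat exchanged in the isolated system is zero:
0.041·897·(T − 361) + 1.33·2430·(T − 34) = 0
(36.78 + 3231.9) T = 36.78·361 + 3231.9·34
T = 123161/3268.7 ≈ 37.68 °C

T_f ≈ 37.7 °C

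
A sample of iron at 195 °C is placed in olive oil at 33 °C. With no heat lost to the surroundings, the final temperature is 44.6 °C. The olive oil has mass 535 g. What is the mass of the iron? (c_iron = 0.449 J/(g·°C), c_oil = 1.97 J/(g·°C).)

Net heat exchanged in the isolated system is zero:
m·0.449·(44.6 − 195) + 535·1.97·(44.6 − 33) = 0
-67.53 m = -12226
m = -12226/-67.53 ≈ 181 g

m ≈ 181 g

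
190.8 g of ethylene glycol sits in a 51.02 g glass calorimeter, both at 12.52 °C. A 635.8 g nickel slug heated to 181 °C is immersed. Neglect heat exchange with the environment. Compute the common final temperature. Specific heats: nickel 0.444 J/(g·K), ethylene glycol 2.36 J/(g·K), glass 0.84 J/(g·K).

T_f = Σ m_i c_i T_i / Σ m_i c_i:
T_f = (282.3*181 + 450.29*12.52 + 42.86*12.52) / (282.3 + 450.29 + 42.86)
    = 57270 / 775.44 ≈ 73.85 °C

T_f ≈ 73.9 °C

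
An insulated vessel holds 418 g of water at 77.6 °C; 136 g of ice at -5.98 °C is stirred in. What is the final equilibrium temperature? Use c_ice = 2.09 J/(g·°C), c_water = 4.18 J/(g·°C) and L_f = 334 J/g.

Net heat exchanged in the isolated system is zero:
ice -5.98→0 °C: 136×2.09×5.98 = 1699.8
  latent heat to melt: 136×334 = 45424
  warm the meltwater: 568.48 T
  water cools: 418×4.18×(T − 77.6) = 1747.2(T − 77.6)
2315.7 T = 135586 − 47124 = 88462
T ≈ 38.20 °C — above 0 °C, consistent with complete melting.

T_f ≈ 38.2 °C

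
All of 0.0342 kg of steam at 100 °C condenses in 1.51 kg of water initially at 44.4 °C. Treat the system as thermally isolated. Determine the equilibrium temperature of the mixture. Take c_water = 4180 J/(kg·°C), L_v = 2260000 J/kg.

Sum of m c ΔT and latent-heat terms is zero:
latent heat released on condensation: 0.0342·2260000 = 77292
  condensed water 100 °C→T: 142.96(T − 100)
  water warms: 1.51·4180·(T − 44.4) = 6311.8(T − 44.4)
6454.8 T = 77292 + 14296 + 280244 = 371832
T ≈ 57.61 °C — below 100 °C, confirming all the steam condensed.

T_f ≈ 57.6 °C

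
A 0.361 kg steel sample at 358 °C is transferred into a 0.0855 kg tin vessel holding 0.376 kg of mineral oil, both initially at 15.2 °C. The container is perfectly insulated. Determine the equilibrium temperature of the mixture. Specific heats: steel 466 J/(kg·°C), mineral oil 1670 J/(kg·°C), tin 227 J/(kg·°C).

Taking heat into each body as positive, Σ m c ΔT = 0:
0.361×466×(T − 358) + 0.376×1670×(T − 15.2) + 0.0855×227×(T − 15.2) = 0
(168.23 + 627.92 + 19.41) T = 168.23×358 + 627.92×15.2 + 19.41×15.2
T = 70064 / 815.55 = 85.9 °C

T_f ≈ 85.9 °C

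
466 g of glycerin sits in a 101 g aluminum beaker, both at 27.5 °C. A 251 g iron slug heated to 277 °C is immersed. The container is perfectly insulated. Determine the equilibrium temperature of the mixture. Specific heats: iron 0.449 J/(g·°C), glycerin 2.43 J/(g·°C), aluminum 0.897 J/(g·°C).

T_f ≈ 48.6 °C

Net heat exchanged in the isolated system is zero:
251·0.449·(T − 277) + 466·2.43·(T − 27.5) + 101·0.897·(T − 27.5) = 0
112.7(T − 277) + 1132.4(T − 27.5) + 90.6(T − 27.5) = 0
1335.7 T = 64849
T ≈ 48.55 °C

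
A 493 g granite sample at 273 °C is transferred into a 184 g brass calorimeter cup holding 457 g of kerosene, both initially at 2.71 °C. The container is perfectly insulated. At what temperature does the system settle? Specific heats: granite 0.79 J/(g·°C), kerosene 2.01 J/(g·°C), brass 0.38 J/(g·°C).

With ΣQ=0 the equilibrium temperature is the m·c-weighted mean:
T_f = (389.47×273 + 918.57×2.71 + 69.92×2.71) / (389.47 + 918.57 + 69.92)
    = 109004 / 1378 ≈ 79.11 °C

T_f ≈ 79.1 °C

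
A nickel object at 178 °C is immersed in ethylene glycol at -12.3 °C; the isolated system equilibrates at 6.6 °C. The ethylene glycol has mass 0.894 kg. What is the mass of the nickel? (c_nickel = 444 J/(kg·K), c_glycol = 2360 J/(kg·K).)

Heat lost by the nickel = heat gained by the glycol:
m×444×(178 − 6.6) = 0.894×2360×(6.6 − (-12.3))
76102 m = 39876  ⇒  m ≈ 0.524 kg

m ≈ 0.524 kg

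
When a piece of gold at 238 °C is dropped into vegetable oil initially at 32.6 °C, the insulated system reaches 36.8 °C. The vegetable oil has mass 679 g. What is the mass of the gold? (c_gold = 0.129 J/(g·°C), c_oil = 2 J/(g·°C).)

Conservation of energy gives ΣQ = 0:
m·0.129·(36.8 − 238) + 679·2·(36.8 − 32.6) = 0
-25.95 m = -5703.6
m = -5703.6/-25.95 ≈ 219.8 g

m ≈ 220 g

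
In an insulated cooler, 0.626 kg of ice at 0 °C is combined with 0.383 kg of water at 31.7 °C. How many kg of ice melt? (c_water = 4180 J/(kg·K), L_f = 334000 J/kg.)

Water can give up m c ΔT = 0.383·4180·31.7 = 50750 J before reaching 0 °C.
Fully melting the ice requires m_ice L_f = 0.626·334000 = 209084 J.
50750 J < 209084 J, so only part of the ice melts and the system sits at 0 °C.
Mass melted = 50750/334000 ≈ 0.1519 kg.

m_melted ≈ 0.152 kg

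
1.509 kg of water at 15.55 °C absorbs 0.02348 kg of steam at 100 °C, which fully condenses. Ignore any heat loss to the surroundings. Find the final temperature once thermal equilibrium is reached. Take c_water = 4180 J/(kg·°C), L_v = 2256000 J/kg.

Sum of m c ΔT and latent-heat terms is zero:
condense steam: −0.02348×2256000 = −52971
  condensate cools 100→T: 0.02348×4180×(T − 100) = 98.15(T − 100)
  water warms: 1.509×4180×(T − 15.55) = 6307.6(T − 15.55)
6405.8 T = 52971 + 9814.6 + 98083 = 160869
T ≈ 25.11 °C — below 100 °C, confirming all the steam condensed.

T_f ≈ 25.1 °C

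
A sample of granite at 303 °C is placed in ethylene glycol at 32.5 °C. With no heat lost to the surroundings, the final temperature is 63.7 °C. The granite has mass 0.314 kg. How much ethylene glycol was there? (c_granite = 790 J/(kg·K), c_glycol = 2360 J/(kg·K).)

m ≈ 0.806 kg

|Q_granite| = |Q_glycol|:
0.314×790×(303 − 63.7) = m×2360×(63.7 − 32.5)
73632 m = 59361  ⇒  m ≈ 0.8062 kg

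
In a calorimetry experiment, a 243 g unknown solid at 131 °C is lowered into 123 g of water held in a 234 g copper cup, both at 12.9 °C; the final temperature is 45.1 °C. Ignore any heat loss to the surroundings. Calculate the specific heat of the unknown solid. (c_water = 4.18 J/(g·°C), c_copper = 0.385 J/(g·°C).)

Let T be the final temperature. ΣQ_i = 0:
243·c·(45.1 − 131) + 123·4.18·(45.1 − 12.9) + 234·0.385·(45.1 − 12.9) = 0
-20874 c = -19456
c = -19456/-20874 ≈ 0.9321 J/(g·°C)

c ≈ 0.932 J/(g·°C)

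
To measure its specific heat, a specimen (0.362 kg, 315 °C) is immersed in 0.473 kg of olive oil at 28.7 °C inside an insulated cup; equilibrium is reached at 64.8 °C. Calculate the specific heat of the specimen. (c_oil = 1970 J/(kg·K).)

c ≈ 371 J/(kg·K)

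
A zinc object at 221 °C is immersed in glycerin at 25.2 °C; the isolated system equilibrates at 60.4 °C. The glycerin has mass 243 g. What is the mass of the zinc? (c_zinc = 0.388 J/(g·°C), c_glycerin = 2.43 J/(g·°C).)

Heat gained plus heat lost sum to zero:
m·0.388·(60.4 − 221) + 243·2.43·(60.4 − 25.2) = 0
-62.31 m = -20785
m = -20785/-62.31 ≈ 333.6 g

m ≈ 334 g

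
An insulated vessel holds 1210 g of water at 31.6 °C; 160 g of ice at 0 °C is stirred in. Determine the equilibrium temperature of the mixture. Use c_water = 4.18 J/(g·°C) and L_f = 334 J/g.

T_f ≈ 18.6 °C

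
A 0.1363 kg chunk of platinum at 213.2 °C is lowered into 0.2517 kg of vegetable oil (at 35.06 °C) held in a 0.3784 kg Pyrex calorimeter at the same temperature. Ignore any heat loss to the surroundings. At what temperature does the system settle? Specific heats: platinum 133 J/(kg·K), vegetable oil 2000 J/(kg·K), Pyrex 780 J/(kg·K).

Taking heat into each body as positive, Σ m c ΔT = 0:
0.1363·133·(T − 213.2) + 0.2517·2000·(T − 35.06) + 0.3784·780·(T − 35.06) = 0
816.68 T = 31862
T = 31862 / 816.68 = 39 °C

T_f ≈ 39.0 °C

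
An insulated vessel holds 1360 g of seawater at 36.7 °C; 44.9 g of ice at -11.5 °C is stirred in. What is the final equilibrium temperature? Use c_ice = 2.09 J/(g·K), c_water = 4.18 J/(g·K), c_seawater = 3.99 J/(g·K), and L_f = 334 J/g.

T_f ≈ 32.6 °C

Net heat exchanged in the isolated system is zero:
ice -11.5→0 °C: 44.9×2.09×11.5 = 1079.2; fusion: m_ice L_f = 44.9×334 = 14997; meltwater 0→T: 44.9×4.18×T = 187.68 T; seawater cools: 1360×3.99×(T − 36.7) = 5426.4(T − 36.7)
5614.1 T = 199149 − 16076 = 183073
T ≈ 32.61 °C (positive, so assuming full melt was valid).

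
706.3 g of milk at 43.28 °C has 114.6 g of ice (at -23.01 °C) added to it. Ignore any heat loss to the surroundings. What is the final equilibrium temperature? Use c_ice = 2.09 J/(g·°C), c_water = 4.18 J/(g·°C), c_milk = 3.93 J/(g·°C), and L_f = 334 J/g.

T_f ≈ 23.5 °C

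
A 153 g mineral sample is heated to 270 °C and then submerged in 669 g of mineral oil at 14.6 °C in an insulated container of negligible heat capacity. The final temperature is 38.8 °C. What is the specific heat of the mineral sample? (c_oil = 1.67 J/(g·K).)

c ≈ 0.764 J/(g·K)

Net heat exchanged in the isolated system is zero:
153·c·(38.8 − 270) + 669·1.67·(38.8 − 14.6) = 0
-35374 c = -27037
c = -27037/-35374 ≈ 0.7643 J/(g·K)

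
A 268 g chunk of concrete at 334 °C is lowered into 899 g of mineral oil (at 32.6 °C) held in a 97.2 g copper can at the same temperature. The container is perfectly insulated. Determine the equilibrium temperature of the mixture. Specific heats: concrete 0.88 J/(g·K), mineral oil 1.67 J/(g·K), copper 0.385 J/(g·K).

Heat gained plus heat lost sum to zero:
268*0.88*(T − 334) + 899*1.67*(T − 32.6) + 97.2*0.385*(T − 32.6) = 0
235.84(T − 334) + 1501.3(T − 32.6) + 37.42(T − 32.6) = 0
1774.6 T = 128934
T ≈ 72.66 °C

T_f ≈ 72.7 °C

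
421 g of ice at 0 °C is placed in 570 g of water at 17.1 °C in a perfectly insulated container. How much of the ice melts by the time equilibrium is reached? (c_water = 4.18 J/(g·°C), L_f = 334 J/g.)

m_melted ≈ 122 g

Cooling the water to 0 °C releases 570×4.18×17.1 = 40742 J.
To melt every bit of ice: 421×334 = 140614 J.
40742 J < 140614 J, so only part of the ice melts and the system sits at 0 °C.
m_melt = 40742 / L_f = 122 g.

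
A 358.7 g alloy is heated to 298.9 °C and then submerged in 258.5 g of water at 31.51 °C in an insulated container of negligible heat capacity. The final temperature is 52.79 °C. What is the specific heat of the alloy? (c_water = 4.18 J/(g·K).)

c ≈ 0.26 J/(g·K)

Taking heat into each body as positive, Σ m c ΔT = 0:
358.7·c·(52.79 − 298.9) + 258.5·4.18·(52.79 − 31.51) = 0
-88280 c = -22994
c = -22994/-88280 ≈ 0.2605 J/(g·K)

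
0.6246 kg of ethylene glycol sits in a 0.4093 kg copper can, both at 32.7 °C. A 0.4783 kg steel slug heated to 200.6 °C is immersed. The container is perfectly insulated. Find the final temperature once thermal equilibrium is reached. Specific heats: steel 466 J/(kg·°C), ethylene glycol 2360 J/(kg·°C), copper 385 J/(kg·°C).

T_f ≈ 52.9 °C

T_f is the heat-capacity-weighted average of the initial temperatures:
T_f = (222.89·200.6 + 1474.1·32.7 + 157.58·32.7) / (222.89 + 1474.1 + 157.58)
    = 98066 / 1854.5 ≈ 52.88 °C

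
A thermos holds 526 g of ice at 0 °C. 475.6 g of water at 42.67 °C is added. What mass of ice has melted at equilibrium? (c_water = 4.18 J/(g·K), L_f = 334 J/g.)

m_melted ≈ 254 g

Cooling the water to 0 °C releases 475.6×4.18×42.67 = 84828 J.
Melting all 526 g of ice would need 526×334 = 175684 J.
Since 84828 < 175684 J, not all the ice melts; equilibrium is at 0 °C.
m_melted×334 = 84828  ⇒  m_melted ≈ 254 g.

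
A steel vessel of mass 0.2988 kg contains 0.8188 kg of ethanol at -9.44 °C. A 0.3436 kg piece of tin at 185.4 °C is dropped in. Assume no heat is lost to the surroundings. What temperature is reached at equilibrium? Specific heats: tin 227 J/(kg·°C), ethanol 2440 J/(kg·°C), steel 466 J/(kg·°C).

T_f ≈ -2.6 °C

Energy conservation, ΣQ = 0:
0.3436·227·(T − 185.4) + 0.8188·2440·(T − (-9.44)) + 0.2988·466·(T − (-9.44)) = 0
78(T − 185.4) + 1997.9(T − (-9.44)) + 139.24(T − (-9.44)) = 0
(78 + 1997.9 + 139.24) T = 78·185.4 + 1997.9·(-9.44) + 139.24·(-9.44)
T = -5713.7/2215.1 ≈ -2.58 °C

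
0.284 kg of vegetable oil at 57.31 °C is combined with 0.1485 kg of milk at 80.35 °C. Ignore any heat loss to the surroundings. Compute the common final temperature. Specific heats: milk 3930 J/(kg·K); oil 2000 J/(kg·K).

T_f ≈ 69.0 °C

T_f = Σ m_i c_i T_i / Σ m_i c_i:
T_f = (583.61*80.35 + 568*57.31) / (583.61 + 568)
    = 79445 / 1151.6 ≈ 68.99 °C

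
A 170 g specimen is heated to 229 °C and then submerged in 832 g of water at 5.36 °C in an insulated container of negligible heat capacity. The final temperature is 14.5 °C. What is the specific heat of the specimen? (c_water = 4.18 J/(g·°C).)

Let T be the final temperature. ΣQ_i = 0:
170×c×(14.5 − 229) + 832×4.18×(14.5 − 5.36) = 0
-36465 c = -31787
c = -31787/-36465 ≈ 0.8717 J/(g·°C)

c ≈ 0.872 J/(g·°C)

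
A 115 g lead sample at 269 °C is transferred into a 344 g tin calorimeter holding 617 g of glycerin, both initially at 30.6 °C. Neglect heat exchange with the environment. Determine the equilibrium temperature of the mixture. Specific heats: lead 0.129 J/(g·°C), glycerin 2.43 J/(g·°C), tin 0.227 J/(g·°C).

T_f ≈ 32.8 °C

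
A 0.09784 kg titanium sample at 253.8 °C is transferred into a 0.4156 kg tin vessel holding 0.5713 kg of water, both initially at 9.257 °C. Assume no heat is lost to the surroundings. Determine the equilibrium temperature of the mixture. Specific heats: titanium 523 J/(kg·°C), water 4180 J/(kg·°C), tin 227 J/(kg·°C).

Let T be the final temperature. ΣQ_i = 0:
0.09784·523·(T − 253.8) + 0.5713·4180·(T − 9.257) + 0.4156·227·(T − 9.257) = 0
(51.17 + 2388 + 94.34) T = 51.17·253.8 + 2388·9.257 + 94.34·9.257
T = 35966 / 2533.5 = 14.2 °C

T_f ≈ 14.2 °C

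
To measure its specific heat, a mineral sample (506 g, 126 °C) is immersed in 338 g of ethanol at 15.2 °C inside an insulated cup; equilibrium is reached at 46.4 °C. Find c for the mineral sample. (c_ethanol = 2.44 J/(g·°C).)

Heat gained plus heat lost sum to zero:
506×c×(46.4 − 126) + 338×2.44×(46.4 − 15.2) = 0
-40278 c = -25731
c = -25731/-40278 ≈ 0.6388 J/(g·°C)

c ≈ 0.639 J/(g·°C)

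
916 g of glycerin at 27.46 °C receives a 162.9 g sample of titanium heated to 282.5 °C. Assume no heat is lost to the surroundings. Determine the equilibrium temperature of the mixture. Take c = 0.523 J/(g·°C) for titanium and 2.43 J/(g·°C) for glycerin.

Heat gained plus heat lost sum to zero:
162.9·0.523·(T − 282.5) + 916·2.43·(T − 27.46) = 0
85.2(T − 282.5) + 2225.9(T − 27.46) = 0
(85.2 + 2225.9) T = 85.2·282.5 + 2225.9·27.46
T = 85191 / 2311.1 = 36.9 °C

T_f ≈ 36.9 °C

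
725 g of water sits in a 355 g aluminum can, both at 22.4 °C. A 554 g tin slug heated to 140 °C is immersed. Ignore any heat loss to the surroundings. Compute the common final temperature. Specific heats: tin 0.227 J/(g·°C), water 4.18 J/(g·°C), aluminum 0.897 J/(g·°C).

T_f = Σ m_i c_i T_i / Σ m_i c_i:
T_f = (125.76·140 + 3030.5·22.4 + 318.44·22.4) / (125.76 + 3030.5 + 318.44)
    = 92622 / 3474.7 ≈ 26.66 °C

T_f ≈ 26.7 °C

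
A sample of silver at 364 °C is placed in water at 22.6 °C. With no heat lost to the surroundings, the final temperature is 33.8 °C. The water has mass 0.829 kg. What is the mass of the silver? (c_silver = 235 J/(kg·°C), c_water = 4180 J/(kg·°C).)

Heat lost by the silver = heat gained by the water:
m×235×(364 − 33.8) = 0.829×4180×(33.8 − 22.6)
77597 m = 38810  ⇒  m ≈ 0.5002 kg

m ≈ 0.5 kg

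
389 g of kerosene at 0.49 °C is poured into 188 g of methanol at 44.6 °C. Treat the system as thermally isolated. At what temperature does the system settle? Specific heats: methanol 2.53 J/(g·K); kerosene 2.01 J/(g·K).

T_f ≈ 17.2 °C

Setting the total heat transfer to zero:
188×2.53×(T − 44.6) + 389×2.01×(T − 0.49) = 0
1257.5 T = 21597
T = 21597 / 1257.5 = 17.2 °C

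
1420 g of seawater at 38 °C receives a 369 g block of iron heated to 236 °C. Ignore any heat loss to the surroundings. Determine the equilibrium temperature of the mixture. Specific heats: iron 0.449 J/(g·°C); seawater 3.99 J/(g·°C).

T_f ≈ 43.6 °C

T_f is the heat-capacity-weighted average of the initial temperatures:
T_f = (165.68*236 + 5665.8*38) / (165.68 + 5665.8)
    = 254401 / 5831.5 ≈ 43.63 °C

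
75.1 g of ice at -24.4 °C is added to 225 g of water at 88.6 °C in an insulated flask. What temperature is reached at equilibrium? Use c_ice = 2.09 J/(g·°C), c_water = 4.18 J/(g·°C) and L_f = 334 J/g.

Sum of m c ΔT and latent-heat terms is zero:
warm ice to 0 °C: 75.1×2.09×(0 − (-24.4)) = 3829.8
  latent heat to melt: 75.1×334 = 25083
  warm the meltwater: 313.92 T
  water: 940.5(T − 88.6)
1254.4 T = 83328 − 28913 = 54415
T ≈ 43.38 °C — above 0 °C, consistent with complete melting.

T_f ≈ 43.4 °C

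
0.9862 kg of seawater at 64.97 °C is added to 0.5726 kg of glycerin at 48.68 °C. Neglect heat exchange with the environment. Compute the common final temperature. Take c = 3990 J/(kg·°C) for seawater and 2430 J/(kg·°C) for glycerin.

T_f ≈ 60.7 °C

Net heat exchanged in the isolated system is zero:
0.9862×3990×(T − 64.97) + 0.5726×2430×(T − 48.68) = 0
5326.4 T = 323387
T = 323387/5326.4 ≈ 60.71 °C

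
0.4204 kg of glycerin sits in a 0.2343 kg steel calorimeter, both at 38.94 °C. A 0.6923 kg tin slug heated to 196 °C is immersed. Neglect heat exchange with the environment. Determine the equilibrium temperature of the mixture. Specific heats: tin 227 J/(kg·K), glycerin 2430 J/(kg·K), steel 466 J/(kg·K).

T_f = Σ m_i c_i T_i / Σ m_i c_i:
T_f = (157.15·196 + 1021.6·38.94 + 109.18·38.94) / (157.15 + 1021.6 + 109.18)
    = 74833 / 1287.9 ≈ 58.10 °C

T_f ≈ 58.1 °C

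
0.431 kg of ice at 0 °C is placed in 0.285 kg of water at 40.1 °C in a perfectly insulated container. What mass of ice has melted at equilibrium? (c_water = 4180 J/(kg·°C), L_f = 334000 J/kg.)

m_melted ≈ 0.143 kg

Water can give up m c ΔT = 0.285×4180×40.1 = 47771 J before reaching 0 °C.
Melting all 0.431 kg of ice would need 0.431×334000 = 143954 J.
That's not enough to melt it all — equilibrium is at 0 °C with ice remaining.
m_melted×334000 = 47771  ⇒  m_melted ≈ 0.143 kg.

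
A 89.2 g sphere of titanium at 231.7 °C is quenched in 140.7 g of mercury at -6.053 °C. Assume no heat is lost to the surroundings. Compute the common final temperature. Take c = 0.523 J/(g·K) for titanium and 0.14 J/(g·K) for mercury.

T_f ≈ 161.1 °C

T_f = Σ m_i c_i T_i / Σ m_i c_i:
T_f = (46.65·231.7 + 19.7·(-6.053)) / (46.65 + 19.7)
    = 10690 / 66.35 ≈ 161.12 °C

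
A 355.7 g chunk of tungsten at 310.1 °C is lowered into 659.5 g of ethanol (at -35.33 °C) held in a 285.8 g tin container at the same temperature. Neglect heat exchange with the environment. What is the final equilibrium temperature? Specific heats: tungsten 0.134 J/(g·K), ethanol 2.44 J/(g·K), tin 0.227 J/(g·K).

T_f is the heat-capacity-weighted average of the initial temperatures:
T_f = (47.66*310.1 + 1609.2*(-35.33) + 64.88*(-35.33)) / (47.66 + 1609.2 + 64.88)
    = -44364 / 1721.7 ≈ -25.77 °C

T_f ≈ -25.8 °C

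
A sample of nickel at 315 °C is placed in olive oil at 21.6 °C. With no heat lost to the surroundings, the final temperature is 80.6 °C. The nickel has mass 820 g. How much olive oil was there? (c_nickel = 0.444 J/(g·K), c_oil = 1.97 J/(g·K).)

Conservation of energy gives ΣQ = 0:
820·0.444·(80.6 − 315) + m·1.97·(80.6 − 21.6) = 0
116.23 m = 85340
m = 85340/116.23 ≈ 734.2 g

m ≈ 734 g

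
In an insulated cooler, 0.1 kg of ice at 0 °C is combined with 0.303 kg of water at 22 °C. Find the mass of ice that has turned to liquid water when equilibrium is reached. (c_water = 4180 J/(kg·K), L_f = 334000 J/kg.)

Cooling the water to 0 °C releases 0.303·4180·22 = 27864 J.
To melt every bit of ice: 0.1·334000 = 33400 J.
That's not enough to melt it all — equilibrium is at 0 °C with ice remaining.
m_melt = 27864 / L_f = 0.08342 kg.

m_melted ≈ 0.0834 kg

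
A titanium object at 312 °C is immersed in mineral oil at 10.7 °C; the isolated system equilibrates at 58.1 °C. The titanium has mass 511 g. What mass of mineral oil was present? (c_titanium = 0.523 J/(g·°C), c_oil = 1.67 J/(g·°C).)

Heat lost by the titanium = heat gained by the oil:
511×0.523×(312 − 58.1) = m×1.67×(58.1 − 10.7)
79.16 m = 67856  ⇒  m ≈ 857.2 g

m ≈ 857 g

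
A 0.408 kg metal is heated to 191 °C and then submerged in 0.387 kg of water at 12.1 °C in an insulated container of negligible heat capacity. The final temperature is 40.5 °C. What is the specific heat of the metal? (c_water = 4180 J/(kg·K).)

c ≈ 748 J/(kg·K)

m_s c (T_s − T_f) = m_water c_water (T_f − T_0):
0.408·c·(191 − 40.5) = 0.387·4180·(40.5 − 12.1)
61.4 c = 45942  ⇒  c ≈ 748.2 J/(kg·K)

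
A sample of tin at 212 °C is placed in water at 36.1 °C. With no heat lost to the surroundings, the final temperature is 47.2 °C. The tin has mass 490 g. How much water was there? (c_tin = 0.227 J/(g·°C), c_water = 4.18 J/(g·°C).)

Let T be the final temperature. ΣQ_i = 0:
490·0.227·(47.2 − 212) + m·4.18·(47.2 − 36.1) = 0
46.4 m = 18331
m = 18331/46.4 ≈ 395.1 g

m ≈ 395 g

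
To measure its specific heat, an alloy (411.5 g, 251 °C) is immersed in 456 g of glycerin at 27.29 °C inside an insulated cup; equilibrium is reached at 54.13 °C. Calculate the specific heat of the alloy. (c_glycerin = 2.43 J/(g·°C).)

m_s c (T_s − T_f) = m_glycerin c_glycerin (T_f − T_0):
411.5·c·(251 − 54.13) = 456·2.43·(54.13 − 27.29)
81012 c = 29741  ⇒  c ≈ 0.3671 J/(g·°C)

c ≈ 0.367 J/(g·°C)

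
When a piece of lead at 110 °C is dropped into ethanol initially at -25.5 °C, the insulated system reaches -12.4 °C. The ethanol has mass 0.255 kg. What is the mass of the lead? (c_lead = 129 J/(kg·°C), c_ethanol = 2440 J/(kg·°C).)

Heat gained plus heat lost sum to zero:
m·129·(-12.4 − 110) + 0.255·2440·(-12.4 − (-25.5)) = 0
-15790 m = -8150.8
m = -8150.8/-15790 ≈ 0.5162 kg

m ≈ 0.516 kg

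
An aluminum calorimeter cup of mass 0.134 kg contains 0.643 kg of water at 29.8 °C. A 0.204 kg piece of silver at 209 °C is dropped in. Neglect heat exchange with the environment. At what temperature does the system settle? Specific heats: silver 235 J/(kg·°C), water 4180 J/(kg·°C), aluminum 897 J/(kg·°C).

T_f ≈ 32.8 °C

T_f is the heat-capacity-weighted average of the initial temperatures:
T_f = (47.94·209 + 2687.7·29.8 + 120.2·29.8) / (47.94 + 2687.7 + 120.2)
    = 93696 / 2855.9 ≈ 32.81 °C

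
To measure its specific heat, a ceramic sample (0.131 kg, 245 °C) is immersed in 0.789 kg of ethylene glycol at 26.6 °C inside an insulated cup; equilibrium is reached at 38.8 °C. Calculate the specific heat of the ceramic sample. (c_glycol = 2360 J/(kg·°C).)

c ≈ 841 J/(kg·°C)

m_s c (T_s − T_f) = m_glycol c_glycol (T_f − T_0):
0.131·c·(245 − 38.8) = 0.789·2360·(38.8 − 26.6)
27.01 c = 22717  ⇒  c ≈ 841 J/(kg·°C)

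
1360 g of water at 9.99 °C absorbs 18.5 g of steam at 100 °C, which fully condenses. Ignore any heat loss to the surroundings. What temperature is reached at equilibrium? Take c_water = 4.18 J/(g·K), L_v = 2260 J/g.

T_f ≈ 18.5 °C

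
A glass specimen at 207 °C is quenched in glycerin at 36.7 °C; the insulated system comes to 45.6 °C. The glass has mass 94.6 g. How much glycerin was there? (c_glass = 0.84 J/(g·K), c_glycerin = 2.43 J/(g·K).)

|Q_glass| = |Q_glycerin|:
94.6·0.84·(207 − 45.6) = m·2.43·(45.6 − 36.7)
21.63 m = 12825  ⇒  m ≈ 593 g

m ≈ 593 g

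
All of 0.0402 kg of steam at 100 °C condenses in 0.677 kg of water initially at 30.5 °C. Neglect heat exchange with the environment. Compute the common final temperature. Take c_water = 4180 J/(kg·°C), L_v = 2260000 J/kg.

T_f ≈ 64.7 °C

Setting the total heat transfer to zero:
steam→water at 100 °C releases m L_v = 0.0402·2260000 = 90852; condensate cools 100→T: 0.0402·4180·(T − 100) = 168.04(T − 100); water warms: 0.677·4180·(T − 30.5) = 2829.9(T − 30.5)
2997.9 T = 90852 + 16804 + 86311 = 193966
T ≈ 64.70 °C — below 100 °C, confirming all the steam condensed.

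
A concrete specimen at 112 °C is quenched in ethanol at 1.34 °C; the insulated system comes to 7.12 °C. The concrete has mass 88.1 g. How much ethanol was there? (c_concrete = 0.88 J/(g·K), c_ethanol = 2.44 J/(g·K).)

m ≈ 577 g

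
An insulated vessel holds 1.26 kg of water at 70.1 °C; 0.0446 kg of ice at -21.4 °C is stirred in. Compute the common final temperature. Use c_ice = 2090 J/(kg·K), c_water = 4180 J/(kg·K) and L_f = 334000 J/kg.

Energy balance with sensible and latent terms:
warm ice to 0 °C: 0.0446×2090×(0 − (-21.4)) = 1994.8
  melt ice: 0.0446×334000 = 14896
  meltwater 0→T: 0.0446×4180×T = 186.43 T
  water cools: 1.26×4180×(T − 70.1) = 5266.8(T − 70.1)
5453.2 T = 369203 − 16891 = 352312
T ≈ 64.61 °C. Since T > 0 °C, the all-ice-melts assumption holds.

T_f ≈ 64.6 °C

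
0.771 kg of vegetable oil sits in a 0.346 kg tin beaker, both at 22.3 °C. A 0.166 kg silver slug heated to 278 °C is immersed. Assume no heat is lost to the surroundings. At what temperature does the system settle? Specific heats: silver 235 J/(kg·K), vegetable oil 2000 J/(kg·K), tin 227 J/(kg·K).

T_f ≈ 28.3 °C

Taking heat into each body as positive, Σ m c ΔT = 0:
0.166*235*(T − 278) + 0.771*2000*(T − 22.3) + 0.346*227*(T − 22.3) = 0
1659.6 T = 46983
T ≈ 28.31 °C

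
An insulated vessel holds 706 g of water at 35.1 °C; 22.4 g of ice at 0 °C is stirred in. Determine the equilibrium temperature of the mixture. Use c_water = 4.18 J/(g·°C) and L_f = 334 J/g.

T_f ≈ 31.6 °C

Conservation of energy gives ΣQ = 0:
fusion: m_ice L_f = 22.4·334 = 7481.6
  warm the meltwater: 93.63 T
  water cools: 706·4.18·(T − 35.1) = 2951.1(T − 35.1)
3044.7 T = 103583 − 7481.6 = 96101
T ≈ 31.56 °C (positive, so assuming full melt was valid).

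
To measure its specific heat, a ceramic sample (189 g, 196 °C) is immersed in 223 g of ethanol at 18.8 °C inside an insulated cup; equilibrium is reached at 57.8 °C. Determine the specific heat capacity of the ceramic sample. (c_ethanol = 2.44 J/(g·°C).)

m_s c (T_s − T_f) = m_ethanol c_ethanol (T_f − T_0):
189·c·(196 − 57.8) = 223·2.44·(57.8 − 18.8)
26120 c = 21221  ⇒  c ≈ 0.8124 J/(g·°C)

c ≈ 0.812 J/(g·°C)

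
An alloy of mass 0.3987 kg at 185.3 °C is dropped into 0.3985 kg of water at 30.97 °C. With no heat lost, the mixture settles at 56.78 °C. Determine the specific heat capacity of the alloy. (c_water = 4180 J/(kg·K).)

c ≈ 839 J/(kg·K)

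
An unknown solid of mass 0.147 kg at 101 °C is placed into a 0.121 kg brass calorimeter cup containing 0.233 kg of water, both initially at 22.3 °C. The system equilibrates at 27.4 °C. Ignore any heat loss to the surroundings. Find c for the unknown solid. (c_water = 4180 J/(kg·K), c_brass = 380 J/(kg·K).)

c ≈ 481 J/(kg·K)

Conservation of energy gives ΣQ = 0:
0.147×c×(27.4 − 101) + 0.233×4180×(27.4 − 22.3) + 0.121×380×(27.4 − 22.3) = 0
-10.82 c = -5201.6
c = -5201.6/-10.82 ≈ 480.8 J/(kg·K)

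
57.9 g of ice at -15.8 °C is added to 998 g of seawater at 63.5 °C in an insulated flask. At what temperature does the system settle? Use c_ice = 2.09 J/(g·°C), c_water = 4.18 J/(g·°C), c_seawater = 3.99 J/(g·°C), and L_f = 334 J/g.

Setting the total heat transfer to zero:
ice -15.8→0 °C: 57.9·2.09·15.8 = 1912
  latent heat to melt: 57.9·334 = 19339
  meltwater 0→T: 57.9·4.18·T = 242.02 T
  seawater cools: 998·3.99·(T − 63.5) = 3982(T − 63.5)
4224 T = 252858 − 21251 = 231608
T ≈ 54.83 °C (positive, so assuming full melt was valid).

T_f ≈ 54.8 °C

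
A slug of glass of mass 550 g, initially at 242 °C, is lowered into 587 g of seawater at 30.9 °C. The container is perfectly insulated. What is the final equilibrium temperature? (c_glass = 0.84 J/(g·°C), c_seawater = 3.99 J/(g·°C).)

T_f = Σ m_i c_i T_i / Σ m_i c_i:
T_f = (462·242 + 2342.1·30.9) / (462 + 2342.1)
    = 184176 / 2804.1 ≈ 65.68 °C

T_f ≈ 65.7 °C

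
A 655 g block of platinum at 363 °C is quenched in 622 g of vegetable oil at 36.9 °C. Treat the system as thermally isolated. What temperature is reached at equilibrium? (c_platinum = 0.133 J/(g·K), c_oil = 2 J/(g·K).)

T_f ≈ 58.2 °C

Taking heat into each body as positive, Σ m c ΔT = 0:
655×0.133×(T − 363) + 622×2×(T − 36.9) = 0
87.12(T − 363) + 1244(T − 36.9) = 0
1331.1 T = 77526
T ≈ 58.24 °C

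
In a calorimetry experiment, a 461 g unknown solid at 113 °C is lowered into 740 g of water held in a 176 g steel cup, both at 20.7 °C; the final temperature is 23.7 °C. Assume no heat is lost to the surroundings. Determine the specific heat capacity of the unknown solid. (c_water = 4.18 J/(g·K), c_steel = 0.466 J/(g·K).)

Conservation of energy gives ΣQ = 0:
461×c×(23.7 − 113) + 740×4.18×(23.7 − 20.7) + 176×0.466×(23.7 − 20.7) = 0
-41167 c = -9525.6
c = -9525.6/-41167 ≈ 0.2314 J/(g·K)

c ≈ 0.231 J/(g·K)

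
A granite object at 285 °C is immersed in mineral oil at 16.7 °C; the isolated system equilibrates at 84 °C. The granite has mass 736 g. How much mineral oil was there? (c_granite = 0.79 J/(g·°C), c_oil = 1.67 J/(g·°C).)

m ≈ 1040 g

Energy conservation, ΣQ = 0:
736×0.79×(84 − 285) + m×1.67×(84 − 16.7) = 0
112.39 m = 116869
m = 116869/112.39 ≈ 1040 g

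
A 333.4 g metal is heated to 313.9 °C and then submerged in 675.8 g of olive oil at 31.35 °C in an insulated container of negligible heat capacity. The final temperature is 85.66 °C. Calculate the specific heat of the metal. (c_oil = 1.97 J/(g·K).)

c ≈ 0.95 J/(g·K)

Setting the total heat transfer to zero:
333.4·c·(85.66 − 313.9) + 675.8·1.97·(85.66 − 31.35) = 0
-76095 c = -72304
c = -72304/-76095 ≈ 0.9502 J/(g·K)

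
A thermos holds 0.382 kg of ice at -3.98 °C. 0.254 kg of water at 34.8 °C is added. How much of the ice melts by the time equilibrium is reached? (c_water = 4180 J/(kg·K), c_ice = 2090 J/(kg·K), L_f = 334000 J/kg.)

m_melted ≈ 0.101 kg

Water can give up m c ΔT = 0.254×4180×34.8 = 36948 J before reaching 0 °C.
Of that, 0.382×2090×3.98 = 3177.6 J goes to bring the ice to 0 °C, leaving 33770 J.
To melt every bit of ice: 0.382×334000 = 127588 J.
That's not enough to melt it all — equilibrium is at 0 °C with ice remaining.
m_melted×334000 = 33770  ⇒  m_melted ≈ 0.1011 kg.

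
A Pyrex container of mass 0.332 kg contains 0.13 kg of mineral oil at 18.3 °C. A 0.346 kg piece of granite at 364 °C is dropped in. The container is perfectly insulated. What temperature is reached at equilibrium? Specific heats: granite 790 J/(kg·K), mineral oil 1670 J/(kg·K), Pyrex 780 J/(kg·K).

T_f ≈ 144.4 °C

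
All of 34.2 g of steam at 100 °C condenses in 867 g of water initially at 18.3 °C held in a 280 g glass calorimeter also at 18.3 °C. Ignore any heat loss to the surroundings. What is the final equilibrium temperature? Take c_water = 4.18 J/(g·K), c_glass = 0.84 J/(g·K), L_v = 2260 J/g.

T_f ≈ 40.5 °C

Heat gained plus heat lost sum to zero:
condense steam: −34.2×2260 = −77292; condensate cools 100→T: 34.2×4.18×(T − 100) = 142.96(T − 100); original water: 3624.1(T − 18.3); glass cup: 280×0.84×(T − 18.3) = 235.2(T − 18.3)
4002.2 T = 77292 + 14296 + 70624 = 162212
T ≈ 40.53 °C, under the boiling point, so the assumption holds.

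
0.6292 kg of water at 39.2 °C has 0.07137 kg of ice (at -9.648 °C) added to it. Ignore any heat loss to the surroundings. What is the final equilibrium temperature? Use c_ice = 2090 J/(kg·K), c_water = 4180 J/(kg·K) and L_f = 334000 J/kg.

Net heat exchanged in the isolated system is zero:
ice -9.648→0 °C: 0.07137×2090×9.648 = 1439.1
  latent heat to melt: 0.07137×334000 = 23838
  meltwater 0→T: 0.07137×4180×T = 298.33 T
  water: 2630.1(T − 39.2)
2928.4 T = 103098 − 25277 = 77821
T ≈ 26.57 °C — above 0 °C, consistent with complete melting.

T_f ≈ 26.6 °C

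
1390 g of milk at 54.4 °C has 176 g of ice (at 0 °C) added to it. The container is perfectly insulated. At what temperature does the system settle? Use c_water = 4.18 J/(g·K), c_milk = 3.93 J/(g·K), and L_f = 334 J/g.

Setting the total heat transfer to zero:
melt ice: 176·334 = 58784
  meltwater 0→T: 176·4.18·T = 735.68 T
  milk cools: 1390·3.93·(T − 54.4) = 5462.7(T − 54.4)
6198.4 T = 297171 − 58784 = 238387
T ≈ 38.46 °C (positive, so assuming full melt was valid).

T_f ≈ 38.5 °C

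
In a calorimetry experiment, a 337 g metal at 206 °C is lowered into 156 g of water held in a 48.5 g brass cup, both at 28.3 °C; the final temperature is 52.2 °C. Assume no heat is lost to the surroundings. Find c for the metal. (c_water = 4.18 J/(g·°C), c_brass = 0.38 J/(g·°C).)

Heat gained plus heat lost sum to zero:
337·c·(52.2 − 206) + 156·4.18·(52.2 − 28.3) + 48.5·0.38·(52.2 − 28.3) = 0
-51831 c = -16025
c = -16025/-51831 ≈ 0.3092 J/(g·°C)

c ≈ 0.309 J/(g·°C)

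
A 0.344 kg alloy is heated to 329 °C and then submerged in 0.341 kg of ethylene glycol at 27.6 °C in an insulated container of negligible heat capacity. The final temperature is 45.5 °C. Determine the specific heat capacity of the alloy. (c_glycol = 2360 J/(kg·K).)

c ≈ 148 J/(kg·K)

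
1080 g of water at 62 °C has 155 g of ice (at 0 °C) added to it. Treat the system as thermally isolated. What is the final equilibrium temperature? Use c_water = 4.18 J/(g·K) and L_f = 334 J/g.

T_f ≈ 44.2 °C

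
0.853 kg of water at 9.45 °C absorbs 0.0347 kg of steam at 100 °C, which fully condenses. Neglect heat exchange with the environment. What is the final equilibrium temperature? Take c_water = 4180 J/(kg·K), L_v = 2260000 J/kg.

T_f ≈ 34.1 °C

Net heat exchanged in the isolated system is zero:
latent heat released on condensation: 0.0347×2260000 = 78422; condensate cools 100→T: 0.0347×4180×(T − 100) = 145.05(T − 100); original water: 3565.5(T − 9.45)
3710.6 T = 78422 + 14505 + 33694 = 126621
T ≈ 34.12 °C — below 100 °C, confirming all the steam condensed.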